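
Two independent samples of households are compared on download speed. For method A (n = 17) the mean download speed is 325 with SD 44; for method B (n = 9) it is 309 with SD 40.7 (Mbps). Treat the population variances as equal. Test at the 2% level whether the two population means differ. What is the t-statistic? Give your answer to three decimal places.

0.904

Let group 1 = method A, group 2 = method B. H0: μ_1 = μ_2; H1: μ_1 ≠ μ_2 (two-sample pooled-variance t-test, two-sided).
s_p² = [(17−1)·44² + (9−1)·40.7²]/(17+9−2) = 1842.83
t = (325 − 309)/√[1842.83·(1/17 + 1/9)] = 0.904
df = n₁ + n₂ − 2 = 24
Two-sided p-value ≈ 0.3749
Since p ≈ 0.3749 > α = 0.02, fail to reject H0; the evidence is not statistically significant.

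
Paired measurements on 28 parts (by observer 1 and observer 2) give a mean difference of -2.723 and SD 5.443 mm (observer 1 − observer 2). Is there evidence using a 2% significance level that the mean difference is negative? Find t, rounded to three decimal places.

-2.647

H0: μ_d = 0; H1: μ_d < 0 (paired t-test on the differences, left-tailed).
t = d̄/(s_d/√n) = -2.723/(5.443/√28) = -2.647
df = n − 1 = 27
p-value = P(T ≤ -2.647) ≈ 0.007
Since p ≈ 0.007 < α = 0.02, reject H0; the evidence is statistically significant.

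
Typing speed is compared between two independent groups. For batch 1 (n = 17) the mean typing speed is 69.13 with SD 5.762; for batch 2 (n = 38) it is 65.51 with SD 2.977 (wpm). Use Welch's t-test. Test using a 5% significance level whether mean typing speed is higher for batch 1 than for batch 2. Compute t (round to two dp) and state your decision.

Let group 1 = batch 1, group 2 = batch 2. H0: μ_1 = μ_2; H1: μ_1 > μ_2 (Welch's two-sample t-test, right-tailed).
t = (x̄_1 − x̄_2)/√(s_1²/n_1 + s_2²/n_2) = (69.13 − 65.51)/√(5.762²/17 + 2.977²/38) = 2.45
Welch–Satterthwaite df ≈ 19.93
p-value = P(T ≥ 2.45) ≈ 0.012
Since p ≈ 0.012 < α = 0.05, reject H0; the evidence is statistically significant.

t = 2.45; reject H0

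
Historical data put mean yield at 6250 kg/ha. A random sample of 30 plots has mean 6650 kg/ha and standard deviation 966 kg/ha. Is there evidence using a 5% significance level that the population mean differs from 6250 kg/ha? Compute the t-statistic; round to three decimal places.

H0: μ = 6250; H1: μ ≠ 6250 (one-sample t-test, two-sided).
t = (x̄ − μ₀)/(s/√n) = (6650 − 6250)/(966/√30) = 2.268
df = n − 1 = 29
Two-sided p-value ≈ 0.031
Since p ≈ 0.031 < α = 0.05, reject H0; the evidence is statistically significant.

2.268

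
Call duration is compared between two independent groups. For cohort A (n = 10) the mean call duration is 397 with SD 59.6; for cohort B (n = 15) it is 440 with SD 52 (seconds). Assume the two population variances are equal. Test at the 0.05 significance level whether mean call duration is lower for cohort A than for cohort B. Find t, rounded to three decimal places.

Let group 1 = cohort A, group 2 = cohort B. H0: μ_1 = μ_2; H1: μ_1 < μ_2 (two-sample pooled-variance t-test, left-tailed).
s_p² = [(10−1)·59.6² + (15−1)·52²]/(10+15−2) = 3035.89
t = (397 − 440)/√[3035.89·(1/10 + 1/15)] = -1.912
df = n₁ + n₂ − 2 = 23
p-value = P(T ≤ -1.912) ≈ 0.034
Since p ≈ 0.034 < α = 0.05, reject H0; the evidence is statistically significant.

-1.912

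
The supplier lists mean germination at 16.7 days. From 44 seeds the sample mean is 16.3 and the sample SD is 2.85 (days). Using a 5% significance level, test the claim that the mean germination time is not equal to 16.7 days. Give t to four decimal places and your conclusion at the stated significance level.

t = -0.9310; fail to reject H0

H0: μ = 16.7; H1: μ ≠ 16.7 (one-sample t-test, two-sided).
t = (x̄ − μ₀)/(s/√n) = (16.3 − 16.7)/(2.85/√44) = -0.9310
df = n − 1 = 43
Two-sided p-value ≈ 0.357
Since p ≈ 0.357 > α = 0.05, fail to reject H0; the evidence is not statistically significant.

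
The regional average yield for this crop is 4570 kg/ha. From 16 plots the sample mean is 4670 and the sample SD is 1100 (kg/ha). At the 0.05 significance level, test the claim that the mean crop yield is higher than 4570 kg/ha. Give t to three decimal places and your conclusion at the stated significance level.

t = 0.364; fail to reject H0

H0: μ = 4570; H1: μ > 4570 (one-sample t-test, right-tailed).
t = (x̄ − μ₀)/(s/√n) = (4670 − 4570)/(1100/√16) = 0.364
df = n − 1 = 15
p-value = P(T ≥ 0.364) ≈ 0.3606
Since p ≈ 0.3606 > α = 0.05, fail to reject H0; the evidence is not statistically significant.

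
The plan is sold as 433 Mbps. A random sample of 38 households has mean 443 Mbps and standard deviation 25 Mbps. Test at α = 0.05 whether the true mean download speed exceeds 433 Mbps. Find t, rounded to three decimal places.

2.466

H0: μ = 433; H1: μ > 433 (one-sample t-test, right-tailed).
t = (x̄ − μ₀)/(s/√n) = (443 − 433)/(25/√38) = 2.466
df = n − 1 = 37
p-value = P(T ≥ 2.466) ≈ 0.0092
Since p ≈ 0.0092 < α = 0.05, reject H0; the evidence is statistically significant.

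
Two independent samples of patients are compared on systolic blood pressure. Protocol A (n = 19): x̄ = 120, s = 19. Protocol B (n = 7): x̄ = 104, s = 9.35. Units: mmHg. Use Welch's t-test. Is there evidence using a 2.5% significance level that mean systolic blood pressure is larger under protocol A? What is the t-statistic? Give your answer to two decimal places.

Let group 1 = protocol A, group 2 = protocol B. H0: μ_1 = μ_2; H1: μ_1 > μ_2 (Welch's two-sample t-test, right-tailed).
t = (x̄_1 − x̄_2)/√(s_1²/n_1 + s_2²/n_2) = (120 − 104)/√(19²/19 + 9.35²/7) = 2.85
Welch–Satterthwaite df ≈ 21.53
p-value = P(T ≥ 2.85) ≈ 0.0047
Since p ≈ 0.0047 < α = 0.025, reject H0; the evidence is statistically significant.

2.85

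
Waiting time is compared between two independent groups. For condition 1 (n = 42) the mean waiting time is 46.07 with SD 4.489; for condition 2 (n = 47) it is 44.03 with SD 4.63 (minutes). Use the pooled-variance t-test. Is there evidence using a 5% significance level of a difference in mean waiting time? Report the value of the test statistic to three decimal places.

Let group 1 = condition 1, group 2 = condition 2. H0: μ_1 = μ_2; H1: μ_1 ≠ μ_2 (two-sample pooled-variance t-test, two-sided).
s_p² = [(42−1)·4.489² + (47−1)·4.63²]/(42+47−2) = 20.831
t = (46.07 − 44.03)/√[20.831·(1/42 + 1/47)] = 2.105
df = n₁ + n₂ − 2 = 87
Two-sided p-value ≈ 0.0382
Since p ≈ 0.0382 < α = 0.05, reject H0; the evidence is statistically significant.

2.105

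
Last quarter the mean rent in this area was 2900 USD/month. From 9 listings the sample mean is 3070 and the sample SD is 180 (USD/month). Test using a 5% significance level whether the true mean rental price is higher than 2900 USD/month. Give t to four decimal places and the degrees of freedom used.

t = 2.8333, df = 8

H0: μ = 2900; H1: μ > 2900 (one-sample t-test, right-tailed).
t = (x̄ − μ₀)/(s/√n) = (3070 − 2900)/(180/√9) = 2.8333
df = n − 1 = 8
p-value = P(T ≥ 2.8333) ≈ 0.011
Since p ≈ 0.011 < α = 0.05, reject H0; the evidence is statistically significant.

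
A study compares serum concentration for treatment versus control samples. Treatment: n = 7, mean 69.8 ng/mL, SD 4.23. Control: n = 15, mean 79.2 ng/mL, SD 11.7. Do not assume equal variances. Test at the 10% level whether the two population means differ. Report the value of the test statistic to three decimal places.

-2.750

Let group 1 = treatment, group 2 = control. H0: μ_1 = μ_2; H1: μ_1 ≠ μ_2 (Welch's two-sample t-test, two-sided).
t = (x̄_1 − x̄_2)/√(s_1²/n_1 + s_2²/n_2) = (69.8 − 79.2)/√(4.23²/7 + 11.7²/15) = -2.750
Welch–Satterthwaite df ≈ 19.39
Two-sided p-value ≈ 0.0126
Since p ≈ 0.0126 < α = 0.1, reject H0; the evidence is statistically significant.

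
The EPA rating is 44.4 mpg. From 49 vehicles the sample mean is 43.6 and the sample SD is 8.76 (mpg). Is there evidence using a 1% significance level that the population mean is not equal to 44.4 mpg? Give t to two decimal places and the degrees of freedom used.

H0: μ = 44.4; H1: μ ≠ 44.4 (one-sample t-test, two-sided).
t = (x̄ − μ₀)/(s/√n) = (43.6 − 44.4)/(8.76/√49) = -0.64
df = n − 1 = 48
Two-sided p-value ≈ 0.5257
Since p ≈ 0.5257 > α = 0.01, fail to reject H0; the evidence is not statistically significant.

t = -0.64, df = 48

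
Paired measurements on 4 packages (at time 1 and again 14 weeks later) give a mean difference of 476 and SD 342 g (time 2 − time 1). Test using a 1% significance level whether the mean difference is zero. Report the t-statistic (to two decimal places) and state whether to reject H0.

H0: μ_d = 0; H1: μ_d ≠ 0 (paired t-test on the differences, two-sided).
t = d̄/(s_d/√n) = 476/(342/√4) = 2.78
df = n − 1 = 3
Two-sided p-value ≈ 0.0688
Since p ≈ 0.0688 > α = 0.01, fail to reject H0; the data do not provide sufficient evidence against H0.

t = 2.78; fail to reject H0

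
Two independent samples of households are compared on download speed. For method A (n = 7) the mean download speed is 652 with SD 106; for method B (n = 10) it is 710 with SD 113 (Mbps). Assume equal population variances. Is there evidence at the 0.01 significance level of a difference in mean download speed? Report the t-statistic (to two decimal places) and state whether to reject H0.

Let group 1 = method A, group 2 = method B. H0: μ_1 = μ_2; H1: μ_1 ≠ μ_2 (two-sample pooled-variance t-test, two-sided).
s_p² = [(7−1)·106² + (10−1)·113²]/(7+10−2) = 12155.8
t = (652 − 710)/√[12155.8·(1/7 + 1/10)] = -1.07
df = n₁ + n₂ − 2 = 15
Two-sided p-value ≈ 0.303
Since p ≈ 0.303 > α = 0.01, fail to reject H0; the data do not provide sufficient evidence against H0.

t = -1.07; fail to reject H0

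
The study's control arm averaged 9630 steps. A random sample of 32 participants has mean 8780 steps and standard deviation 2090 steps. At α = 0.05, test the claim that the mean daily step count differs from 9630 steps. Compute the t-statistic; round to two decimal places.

-2.30

H0: μ = 9630; H1: μ ≠ 9630 (one-sample t-test, two-sided).
t = (x̄ − μ₀)/(s/√n) = (8780 − 9630)/(2090/√32) = -2.30
df = n − 1 = 31
Two-sided p-value ≈ 0.028
Since p ≈ 0.028 < α = 0.05, reject H0; the data support H1.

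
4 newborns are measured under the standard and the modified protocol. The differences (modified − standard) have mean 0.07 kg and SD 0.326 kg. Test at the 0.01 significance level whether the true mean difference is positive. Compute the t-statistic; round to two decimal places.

0.43

H0: μ_d = 0; H1: μ_d > 0 (paired t-test on the differences, right-tailed).
t = d̄/(s_d/√n) = 0.07/(0.326/√4) = 0.43
df = n − 1 = 3
p-value = P(T ≥ 0.43) ≈ 0.3483
Since p ≈ 0.3483 > α = 0.01, fail to reject H0; the evidence is not statistically significant.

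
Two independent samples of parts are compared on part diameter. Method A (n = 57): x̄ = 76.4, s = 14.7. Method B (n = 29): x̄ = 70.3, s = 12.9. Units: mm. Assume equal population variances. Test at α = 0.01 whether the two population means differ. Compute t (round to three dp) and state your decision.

Let group 1 = method A, group 2 = method B. H0: μ_1 = μ_2; H1: μ_1 ≠ μ_2 (two-sample pooled-variance t-test, two-sided).
s_p² = [(57−1)·14.7² + (29−1)·12.9²]/(57+29−2) = 199.53
t = (76.4 − 70.3)/√[199.53·(1/57 + 1/29)] = 1.893
df = n₁ + n₂ − 2 = 84
Two-sided p-value ≈ 0.062
Since p ≈ 0.062 > α = 0.01, fail to reject H0; the data do not provide sufficient evidence against H0.

t = 1.893; fail to reject H0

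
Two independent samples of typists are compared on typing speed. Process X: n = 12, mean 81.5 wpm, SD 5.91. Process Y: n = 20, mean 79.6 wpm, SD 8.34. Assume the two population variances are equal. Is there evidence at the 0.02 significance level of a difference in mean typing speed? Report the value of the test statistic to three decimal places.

Let group 1 = process X, group 2 = process Y. H0: μ_1 = μ_2; H1: μ_1 ≠ μ_2 (two-sample pooled-variance t-test, two-sided).
s_p² = [(12−1)·5.91² + (20−1)·8.34²]/(12+20−2) = 56.8588
t = (81.5 − 79.6)/√[56.8588·(1/12 + 1/20)] = 0.690
df = n₁ + n₂ − 2 = 30
Two-sided p-value ≈ 0.495
Since p ≈ 0.495 > α = 0.02, fail to reject H0; the evidence is not statistically significant.

0.690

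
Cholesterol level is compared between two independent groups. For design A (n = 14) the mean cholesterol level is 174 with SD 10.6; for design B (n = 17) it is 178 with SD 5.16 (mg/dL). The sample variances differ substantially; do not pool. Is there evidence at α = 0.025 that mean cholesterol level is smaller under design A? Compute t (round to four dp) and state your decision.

Let group 1 = design A, group 2 = design B. H0: μ_1 = μ_2; H1: μ_1 < μ_2 (Welch's two-sample t-test, left-tailed).
t = (x̄_1 − x̄_2)/√(s_1²/n_1 + s_2²/n_2) = (174 − 178)/√(10.6²/14 + 5.16²/17) = -1.2915
Welch–Satterthwaite df ≈ 18.01
p-value = P(T ≤ -1.2915) ≈ 0.106
Since p ≈ 0.106 > α = 0.025, fail to reject H0; the data do not provide sufficient evidence against H0.

t = -1.2915; fail to reject H0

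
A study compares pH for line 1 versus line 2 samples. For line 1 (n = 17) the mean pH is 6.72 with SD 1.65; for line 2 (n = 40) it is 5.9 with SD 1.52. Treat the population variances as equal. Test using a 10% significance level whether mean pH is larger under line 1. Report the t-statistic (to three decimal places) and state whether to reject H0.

Let group 1 = line 1, group 2 = line 2. H0: μ_1 = μ_2; H1: μ_1 > μ_2 (two-sample pooled-variance t-test, right-tailed).
s_p² = [(17−1)·1.65² + (40−1)·1.52²]/(17+40−2) = 2.43028
t = (6.72 − 5.9)/√[2.43028·(1/17 + 1/40)] = 1.817
df = n₁ + n₂ − 2 = 55
p-value = P(T ≥ 1.817) ≈ 0.0374
Since p ≈ 0.0374 < α = 0.1, reject H0; the evidence is statistically significant.

t = 1.817; reject H0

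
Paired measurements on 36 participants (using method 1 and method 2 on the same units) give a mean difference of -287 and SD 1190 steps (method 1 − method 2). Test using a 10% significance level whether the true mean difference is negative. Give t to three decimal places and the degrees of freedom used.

t = -1.447, df = 35

H0: μ_d = 0; H1: μ_d < 0 (paired t-test on the differences, left-tailed).
t = d̄/(s_d/√n) = -287/(1190/√36) = -1.447
df = n − 1 = 35
p-value = P(T ≤ -1.447) ≈ 0.0784
Since p ≈ 0.0784 < α = 0.1, reject H0; the evidence is statistically significant.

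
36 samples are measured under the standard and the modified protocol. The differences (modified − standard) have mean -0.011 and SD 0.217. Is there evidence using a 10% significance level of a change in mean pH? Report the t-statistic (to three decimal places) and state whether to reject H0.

H0: μ_d = 0; H1: μ_d ≠ 0 (paired t-test on the differences, two-sided).
t = d̄/(s_d/√n) = -0.011/(0.217/√36) = -0.304
df = n − 1 = 35
Two-sided p-value ≈ 0.763
Since p ≈ 0.763 > α = 0.1, fail to reject H0; the data do not provide sufficient evidence against H0.

t = -0.304; fail to reject H0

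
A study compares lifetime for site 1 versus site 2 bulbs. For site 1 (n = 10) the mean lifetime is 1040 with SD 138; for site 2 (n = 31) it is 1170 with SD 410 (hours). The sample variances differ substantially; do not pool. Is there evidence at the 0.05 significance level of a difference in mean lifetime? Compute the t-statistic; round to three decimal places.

-1.519

Let group 1 = site 1, group 2 = site 2. H0: μ_1 = μ_2; H1: μ_1 ≠ μ_2 (Welch's two-sample t-test, two-sided).
t = (x̄_1 − x̄_2)/√(s_1²/n_1 + s_2²/n_2) = (1040 − 1170)/√(138²/10 + 410²/31) = -1.519
Welch–Satterthwaite df ≈ 38.81
Two-sided p-value ≈ 0.1369
Since p ≈ 0.1369 > α = 0.05, fail to reject H0; the data do not provide sufficient evidence against H0.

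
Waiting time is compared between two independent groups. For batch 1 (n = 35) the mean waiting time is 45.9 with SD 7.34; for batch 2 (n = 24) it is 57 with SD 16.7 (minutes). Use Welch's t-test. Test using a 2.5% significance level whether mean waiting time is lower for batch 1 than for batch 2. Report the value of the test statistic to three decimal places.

-3.060

Let group 1 = batch 1, group 2 = batch 2. H0: μ_1 = μ_2; H1: μ_1 < μ_2 (Welch's two-sample t-test, left-tailed).
t = (x̄_1 − x̄_2)/√(s_1²/n_1 + s_2²/n_2) = (45.9 − 57)/√(7.34²/35 + 16.7²/24) = -3.060
Welch–Satterthwaite df ≈ 29.15
p-value = P(T ≤ -3.060) ≈ 0.002
Since p ≈ 0.002 < α = 0.025, reject H0; the data support H1.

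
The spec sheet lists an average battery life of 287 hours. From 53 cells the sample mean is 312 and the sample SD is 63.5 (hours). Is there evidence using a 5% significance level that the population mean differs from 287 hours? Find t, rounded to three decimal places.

2.866

H0: μ = 287; H1: μ ≠ 287 (one-sample t-test, two-sided).
t = (x̄ − μ₀)/(s/√n) = (312 − 287)/(63.5/√53) = 2.866
df = n − 1 = 52
Two-sided p-value ≈ 0.0060
Since p ≈ 0.0060 < α = 0.05, reject H0; the data support H1.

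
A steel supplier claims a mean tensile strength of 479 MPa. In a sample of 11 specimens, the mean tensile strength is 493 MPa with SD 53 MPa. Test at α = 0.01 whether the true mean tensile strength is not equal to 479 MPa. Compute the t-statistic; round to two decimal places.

0.88

H0: μ = 479; H1: μ ≠ 479 (one-sample t-test, two-sided).
t = (x̄ − μ₀)/(s/√n) = (493 − 479)/(53/√11) = 0.88
df = n − 1 = 10
Two-sided p-value ≈ 0.402
Since p ≈ 0.402 > α = 0.01, fail to reject H0; the data do not provide sufficient evidence against H0.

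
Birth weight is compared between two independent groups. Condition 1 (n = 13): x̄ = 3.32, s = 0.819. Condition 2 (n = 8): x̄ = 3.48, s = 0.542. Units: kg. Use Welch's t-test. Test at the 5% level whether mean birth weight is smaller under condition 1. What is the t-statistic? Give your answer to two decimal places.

Let group 1 = condition 1, group 2 = condition 2. H0: μ_1 = μ_2; H1: μ_1 < μ_2 (Welch's two-sample t-test, left-tailed).
t = (x̄_1 − x̄_2)/√(s_1²/n_1 + s_2²/n_2) = (3.32 − 3.48)/√(0.819²/13 + 0.542²/8) = -0.54
Welch–Satterthwaite df ≈ 18.82
p-value = P(T ≤ -0.54) ≈ 0.298
Since p ≈ 0.298 > α = 0.05, fail to reject H0; the data do not provide sufficient evidence against H0.

-0.54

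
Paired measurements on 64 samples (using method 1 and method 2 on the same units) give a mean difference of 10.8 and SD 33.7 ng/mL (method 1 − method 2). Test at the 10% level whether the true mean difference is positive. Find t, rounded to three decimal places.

H0: μ_d = 0; H1: μ_d > 0 (paired t-test on the differences, right-tailed).
t = d̄/(s_d/√n) = 10.8/(33.7/√64) = 2.564
df = n − 1 = 63
p-value = P(T ≥ 2.564) ≈ 0.0064
Since p ≈ 0.0064 < α = 0.1, reject H0; the data support H1.

2.564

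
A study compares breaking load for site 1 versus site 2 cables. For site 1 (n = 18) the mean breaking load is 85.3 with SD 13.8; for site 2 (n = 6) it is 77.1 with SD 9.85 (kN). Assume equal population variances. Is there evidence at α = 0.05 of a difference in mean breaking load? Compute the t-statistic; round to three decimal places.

1.337

Let group 1 = site 1, group 2 = site 2. H0: μ_1 = μ_2; H1: μ_1 ≠ μ_2 (two-sample pooled-variance t-test, two-sided).
s_p² = [(18−1)·13.8² + (6−1)·9.85²]/(18+6−2) = 169.209
t = (85.3 − 77.1)/√[169.209·(1/18 + 1/6)] = 1.337
df = n₁ + n₂ − 2 = 22
Two-sided p-value ≈ 0.1948
Since p ≈ 0.1948 > α = 0.05, fail to reject H0; the evidence is not statistically significant.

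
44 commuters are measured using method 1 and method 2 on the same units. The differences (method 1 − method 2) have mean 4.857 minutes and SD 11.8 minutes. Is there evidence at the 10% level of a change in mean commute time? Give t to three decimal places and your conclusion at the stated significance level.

t = 2.730; reject H0

H0: μ_d = 0; H1: μ_d ≠ 0 (paired t-test on the differences, two-sided).
t = d̄/(s_d/√n) = 4.857/(11.8/√44) = 2.730
df = n − 1 = 43
Two-sided p-value ≈ 0.009
Since p ≈ 0.009 < α = 0.1, reject H0; the evidence is statistically significant.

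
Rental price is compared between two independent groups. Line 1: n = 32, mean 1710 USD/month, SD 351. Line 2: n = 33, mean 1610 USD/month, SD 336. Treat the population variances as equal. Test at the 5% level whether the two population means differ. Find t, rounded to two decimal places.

Let group 1 = line 1, group 2 = line 2. H0: μ_1 = μ_2; H1: μ_1 ≠ μ_2 (two-sample pooled-variance t-test, two-sided).
s_p² = [(32−1)·351² + (33−1)·336²]/(32+33−2) = 117967
t = (1710 − 1610)/√[117967·(1/32 + 1/33)] = 1.17
df = n₁ + n₂ − 2 = 63
Two-sided p-value ≈ 0.245
Since p ≈ 0.245 > α = 0.05, fail to reject H0; the evidence is not statistically significant.

1.17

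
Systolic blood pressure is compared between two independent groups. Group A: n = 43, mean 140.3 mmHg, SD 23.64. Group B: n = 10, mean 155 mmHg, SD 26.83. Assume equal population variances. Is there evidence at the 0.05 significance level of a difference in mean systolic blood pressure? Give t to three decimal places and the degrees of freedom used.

Let group 1 = group A, group 2 = group B. H0: μ_1 = μ_2; H1: μ_1 ≠ μ_2 (two-sample pooled-variance t-test, two-sided).
s_p² = [(43−1)·23.64² + (10−1)·26.83²]/(43+10−2) = 587.261
t = (140.3 − 155)/√[587.261·(1/43 + 1/10)] = -1.728
df = n₁ + n₂ − 2 = 51
Two-sided p-value ≈ 0.0901
Since p ≈ 0.0901 > α = 0.05, fail to reject H0; the evidence is not statistically significant.

t = -1.728, df = 51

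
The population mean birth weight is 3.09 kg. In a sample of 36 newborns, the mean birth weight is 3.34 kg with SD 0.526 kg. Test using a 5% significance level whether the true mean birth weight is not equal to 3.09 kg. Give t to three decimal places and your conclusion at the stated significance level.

H0: μ = 3.09; H1: μ ≠ 3.09 (one-sample t-test, two-sided).
t = (x̄ − μ₀)/(s/√n) = (3.34 − 3.09)/(0.526/√36) = 2.852
df = n − 1 = 35
Two-sided p-value ≈ 0.007
Since p ≈ 0.007 < α = 0.05, reject H0; the data support H1.

t = 2.852; reject H0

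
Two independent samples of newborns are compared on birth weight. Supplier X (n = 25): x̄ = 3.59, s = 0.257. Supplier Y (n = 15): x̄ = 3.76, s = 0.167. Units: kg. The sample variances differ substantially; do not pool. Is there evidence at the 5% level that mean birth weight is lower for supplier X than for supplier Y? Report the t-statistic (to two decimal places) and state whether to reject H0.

Let group 1 = supplier X, group 2 = supplier Y. H0: μ_1 = μ_2; H1: μ_1 < μ_2 (Welch's two-sample t-test, left-tailed).
t = (x̄_1 − x̄_2)/√(s_1²/n_1 + s_2²/n_2) = (3.59 − 3.76)/√(0.257²/25 + 0.167²/15) = -2.53
Welch–Satterthwaite df ≈ 37.68
p-value = P(T ≤ -2.53) ≈ 0.008
Since p ≈ 0.008 < α = 0.05, reject H0; the evidence is statistically significant.

t = -2.53; reject H0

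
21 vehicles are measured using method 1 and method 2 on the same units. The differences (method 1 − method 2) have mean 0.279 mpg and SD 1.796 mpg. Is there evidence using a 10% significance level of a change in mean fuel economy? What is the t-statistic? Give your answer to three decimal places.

H0: μ_d = 0; H1: μ_d ≠ 0 (paired t-test on the differences, two-sided).
t = d̄/(s_d/√n) = 0.279/(1.796/√21) = 0.712
df = n − 1 = 20
Two-sided p-value ≈ 0.485
Since p ≈ 0.485 > α = 0.1, fail to reject H0; the data do not provide sufficient evidence against H0.

0.712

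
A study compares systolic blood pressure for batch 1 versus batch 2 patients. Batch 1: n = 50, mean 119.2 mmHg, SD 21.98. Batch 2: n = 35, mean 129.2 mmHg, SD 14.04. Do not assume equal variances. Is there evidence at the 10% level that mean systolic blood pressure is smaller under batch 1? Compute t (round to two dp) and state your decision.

t = -2.56; reject H0

Let group 1 = batch 1, group 2 = batch 2. H0: μ_1 = μ_2; H1: μ_1 < μ_2 (Welch's two-sample t-test, left-tailed).
t = (x̄_1 − x̄_2)/√(s_1²/n_1 + s_2²/n_2) = (119.2 − 129.2)/√(21.98²/50 + 14.04²/35) = -2.56
Welch–Satterthwaite df ≈ 82.42
p-value = P(T ≤ -2.56) ≈ 0.0062
Since p ≈ 0.0062 < α = 0.1, reject H0; the evidence is statistically significant.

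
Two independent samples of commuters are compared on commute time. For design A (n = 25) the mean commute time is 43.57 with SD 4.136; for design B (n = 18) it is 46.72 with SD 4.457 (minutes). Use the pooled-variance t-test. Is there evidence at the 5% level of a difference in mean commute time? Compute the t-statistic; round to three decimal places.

Let group 1 = design A, group 2 = design B. H0: μ_1 = μ_2; H1: μ_1 ≠ μ_2 (two-sample pooled-variance t-test, two-sided).
s_p² = [(25−1)·4.136² + (18−1)·4.457²]/(25+18−2) = 18.2502
t = (43.57 − 46.72)/√[18.2502·(1/25 + 1/18)] = -2.385
df = n₁ + n₂ − 2 = 41
Two-sided p-value ≈ 0.022
Since p ≈ 0.022 < α = 0.05, reject H0; the evidence is statistically significant.

-2.385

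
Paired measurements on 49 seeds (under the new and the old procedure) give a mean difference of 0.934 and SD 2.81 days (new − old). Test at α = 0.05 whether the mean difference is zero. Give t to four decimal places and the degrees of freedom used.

t = 2.3267, df = 48

H0: μ_d = 0; H1: μ_d ≠ 0 (paired t-test on the differences, two-sided).
t = d̄/(s_d/√n) = 0.934/(2.81/√49) = 2.3267
df = n − 1 = 48
Two-sided p-value ≈ 0.0242
Since p ≈ 0.0242 < α = 0.05, reject H0; the data support H1.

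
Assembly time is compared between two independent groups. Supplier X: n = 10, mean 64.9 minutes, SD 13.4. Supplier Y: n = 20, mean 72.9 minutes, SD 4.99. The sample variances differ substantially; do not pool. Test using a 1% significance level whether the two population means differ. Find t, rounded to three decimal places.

-1.826

Let group 1 = supplier X, group 2 = supplier Y. H0: μ_1 = μ_2; H1: μ_1 ≠ μ_2 (Welch's two-sample t-test, two-sided).
t = (x̄_1 − x̄_2)/√(s_1²/n_1 + s_2²/n_2) = (64.9 − 72.9)/√(13.4²/10 + 4.99²/20) = -1.826
Welch–Satterthwaite df ≈ 10.27
Two-sided p-value ≈ 0.097
Since p ≈ 0.097 > α = 0.01, fail to reject H0; the evidence is not statistically significant.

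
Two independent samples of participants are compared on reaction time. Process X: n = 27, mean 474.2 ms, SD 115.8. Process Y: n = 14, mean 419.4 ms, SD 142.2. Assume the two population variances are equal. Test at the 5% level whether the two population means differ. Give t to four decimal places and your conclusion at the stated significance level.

Let group 1 = process X, group 2 = process Y. H0: μ_1 = μ_2; H1: μ_1 ≠ μ_2 (two-sample pooled-variance t-test, two-sided).
s_p² = [(27−1)·115.8² + (14−1)·142.2²]/(27+14−2) = 15680
t = (474.2 − 419.4)/√[15680·(1/27 + 1/14)] = 1.3288
df = n₁ + n₂ − 2 = 39
Two-sided p-value ≈ 0.192
Since p ≈ 0.192 > α = 0.05, fail to reject H0; the data do not provide sufficient evidence against H0.

t = 1.3288; fail to reject H0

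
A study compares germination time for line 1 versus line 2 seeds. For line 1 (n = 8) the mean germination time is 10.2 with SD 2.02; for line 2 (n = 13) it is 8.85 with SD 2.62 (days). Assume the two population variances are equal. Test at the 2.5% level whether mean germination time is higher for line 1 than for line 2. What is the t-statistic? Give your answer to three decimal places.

Let group 1 = line 1, group 2 = line 2. H0: μ_1 = μ_2; H1: μ_1 > μ_2 (two-sample pooled-variance t-test, right-tailed).
s_p² = [(8−1)·2.02² + (13−1)·2.62²]/(8+13−2) = 5.83872
t = (10.2 − 8.85)/√[5.83872·(1/8 + 1/13)] = 1.243
df = n₁ + n₂ − 2 = 19
p-value = P(T ≥ 1.243) ≈ 0.1144
Since p ≈ 0.1144 > α = 0.025, fail to reject H0; the data do not provide sufficient evidence against H0.

1.243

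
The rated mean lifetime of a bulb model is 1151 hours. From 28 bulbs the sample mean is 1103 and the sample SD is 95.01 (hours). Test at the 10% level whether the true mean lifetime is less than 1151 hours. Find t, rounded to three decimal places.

H0: μ = 1151; H1: μ < 1151 (one-sample t-test, left-tailed).
t = (x̄ − μ₀)/(s/√n) = (1103 − 1151)/(95.01/√28) = -2.673
df = n − 1 = 27
p-value = P(T ≤ -2.673) ≈ 0.006
Since p ≈ 0.006 < α = 0.1, reject H0; the evidence is statistically significant.

-2.673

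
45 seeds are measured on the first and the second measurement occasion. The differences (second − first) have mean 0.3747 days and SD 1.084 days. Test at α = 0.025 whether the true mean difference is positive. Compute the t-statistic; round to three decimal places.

2.319

H0: μ_d = 0; H1: μ_d > 0 (paired t-test on the differences, right-tailed).
t = d̄/(s_d/√n) = 0.3747/(1.084/√45) = 2.319
df = n − 1 = 44
p-value = P(T ≥ 2.319) ≈ 0.0126
Since p ≈ 0.0126 < α = 0.025, reject H0; the evidence is statistically significant.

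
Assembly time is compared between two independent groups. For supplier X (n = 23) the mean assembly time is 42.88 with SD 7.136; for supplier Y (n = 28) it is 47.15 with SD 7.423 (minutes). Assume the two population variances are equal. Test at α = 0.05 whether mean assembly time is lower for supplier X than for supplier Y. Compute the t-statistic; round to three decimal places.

-2.080

Let group 1 = supplier X, group 2 = supplier Y. H0: μ_1 = μ_2; H1: μ_1 < μ_2 (two-sample pooled-variance t-test, left-tailed).
s_p² = [(23−1)·7.136² + (28−1)·7.423²]/(23+28−2) = 53.2249
t = (42.88 − 47.15)/√[53.2249·(1/23 + 1/28)] = -2.080
df = n₁ + n₂ − 2 = 49
p-value = P(T ≤ -2.080) ≈ 0.021
Since p ≈ 0.021 < α = 0.05, reject H0; the data support H1.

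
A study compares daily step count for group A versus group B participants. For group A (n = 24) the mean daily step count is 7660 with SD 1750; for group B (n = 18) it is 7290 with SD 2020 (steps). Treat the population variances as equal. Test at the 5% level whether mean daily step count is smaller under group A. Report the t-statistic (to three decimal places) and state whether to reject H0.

t = 0.635; fail to reject H0

Let group 1 = group A, group 2 = group B. H0: μ_1 = μ_2; H1: μ_1 < μ_2 (two-sample pooled-variance t-test, left-tailed).
s_p² = [(24−1)·1750² + (18−1)·2020²]/(24+18−2) = 3495110
t = (7660 − 7290)/√[3495110·(1/24 + 1/18)] = 0.635
df = n₁ + n₂ − 2 = 40
p-value = P(T ≤ 0.635) ≈ 0.7354
Since p ≈ 0.7354 > α = 0.05, fail to reject H0; the data do not provide sufficient evidence against H0.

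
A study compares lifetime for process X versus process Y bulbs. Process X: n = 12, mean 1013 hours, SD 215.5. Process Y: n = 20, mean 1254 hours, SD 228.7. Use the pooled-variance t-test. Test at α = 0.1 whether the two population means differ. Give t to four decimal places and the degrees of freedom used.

Let group 1 = process X, group 2 = process Y. H0: μ_1 = μ_2; H1: μ_1 ≠ μ_2 (two-sample pooled-variance t-test, two-sided).
s_p² = [(12−1)·215.5² + (20−1)·228.7²]/(12+20−2) = 50153.8
t = (1013 − 1254)/√[50153.8·(1/12 + 1/20)] = -2.9471
df = n₁ + n₂ − 2 = 30
Two-sided p-value ≈ 0.006
Since p ≈ 0.006 < α = 0.1, reject H0; the data support H1.

t = -2.9471, df = 30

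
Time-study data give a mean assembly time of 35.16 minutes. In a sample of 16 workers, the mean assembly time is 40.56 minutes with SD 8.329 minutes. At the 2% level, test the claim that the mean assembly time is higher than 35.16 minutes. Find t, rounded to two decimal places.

2.59

H0: μ = 35.16; H1: μ > 35.16 (one-sample t-test, right-tailed).
t = (x̄ − μ₀)/(s/√n) = (40.56 − 35.16)/(8.329/√16) = 2.59
df = n − 1 = 15
p-value = P(T ≥ 2.59) ≈ 0.010
Since p ≈ 0.010 < α = 0.02, reject H0; the evidence is statistically significant.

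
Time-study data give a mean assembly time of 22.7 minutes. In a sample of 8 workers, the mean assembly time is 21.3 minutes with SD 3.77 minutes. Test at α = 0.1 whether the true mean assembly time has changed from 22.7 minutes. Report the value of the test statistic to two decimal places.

-1.05

H0: μ = 22.7; H1: μ ≠ 22.7 (one-sample t-test, two-sided).
t = (x̄ − μ₀)/(s/√n) = (21.3 − 22.7)/(3.77/√8) = -1.05
df = n − 1 = 7
Two-sided p-value ≈ 0.3285
Since p ≈ 0.3285 > α = 0.1, fail to reject H0; the data do not provide sufficient evidence against H0.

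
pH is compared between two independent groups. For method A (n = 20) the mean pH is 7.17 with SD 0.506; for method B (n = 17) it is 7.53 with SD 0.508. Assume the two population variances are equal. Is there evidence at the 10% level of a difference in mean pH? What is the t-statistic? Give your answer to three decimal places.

Let group 1 = method A, group 2 = method B. H0: μ_1 = μ_2; H1: μ_1 ≠ μ_2 (two-sample pooled-variance t-test, two-sided).
s_p² = [(20−1)·0.506² + (17−1)·0.508²]/(20+17−2) = 0.256963
t = (7.17 − 7.53)/√[0.256963·(1/20 + 1/17)] = -2.153
df = n₁ + n₂ − 2 = 35
Two-sided p-value ≈ 0.0383
Since p ≈ 0.0383 < α = 0.1, reject H0; the evidence is statistically significant.

-2.153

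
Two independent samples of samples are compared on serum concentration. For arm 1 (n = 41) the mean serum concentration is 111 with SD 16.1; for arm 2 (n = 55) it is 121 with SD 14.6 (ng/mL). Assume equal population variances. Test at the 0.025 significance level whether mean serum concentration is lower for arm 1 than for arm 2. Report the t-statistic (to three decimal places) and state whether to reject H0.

Let group 1 = arm 1, group 2 = arm 2. H0: μ_1 = μ_2; H1: μ_1 < μ_2 (two-sample pooled-variance t-test, left-tailed).
s_p² = [(41−1)·16.1² + (55−1)·14.6²]/(41+55−2) = 232.756
t = (111 − 121)/√[232.756·(1/41 + 1/55)] = -3.177
df = n₁ + n₂ − 2 = 94
p-value = P(T ≤ -3.177) ≈ 0.0010
Since p ≈ 0.0010 < α = 0.025, reject H0; the evidence is statistically significant.

t = -3.177; reject H0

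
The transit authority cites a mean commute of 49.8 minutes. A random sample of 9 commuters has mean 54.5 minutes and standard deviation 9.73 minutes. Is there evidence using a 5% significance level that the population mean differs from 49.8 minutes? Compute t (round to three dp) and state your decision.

H0: μ = 49.8; H1: μ ≠ 49.8 (one-sample t-test, two-sided).
t = (x̄ − μ₀)/(s/√n) = (54.5 − 49.8)/(9.73/√9) = 1.449
df = n − 1 = 8
Two-sided p-value ≈ 0.1853
Since p ≈ 0.1853 > α = 0.05, fail to reject H0; the evidence is not statistically significant.

t = 1.449; fail to reject H0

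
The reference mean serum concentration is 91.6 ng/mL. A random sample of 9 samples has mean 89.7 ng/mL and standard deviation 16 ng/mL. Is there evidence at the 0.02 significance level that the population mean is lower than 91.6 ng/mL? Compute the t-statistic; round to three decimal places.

H0: μ = 91.6; H1: μ < 91.6 (one-sample t-test, left-tailed).
t = (x̄ − μ₀)/(s/√n) = (89.7 − 91.6)/(16/√9) = -0.356
df = n − 1 = 8
p-value = P(T ≤ -0.356) ≈ 0.365
Since p ≈ 0.365 > α = 0.02, fail to reject H0; the evidence is not statistically significant.

-0.356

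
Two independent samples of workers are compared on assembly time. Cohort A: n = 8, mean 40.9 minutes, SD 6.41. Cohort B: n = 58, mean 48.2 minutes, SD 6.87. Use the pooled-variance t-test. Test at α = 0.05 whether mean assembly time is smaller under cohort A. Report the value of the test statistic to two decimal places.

Let group 1 = cohort A, group 2 = cohort B. H0: μ_1 = μ_2; H1: μ_1 < μ_2 (two-sample pooled-variance t-test, left-tailed).
s_p² = [(8−1)·6.41² + (58−1)·6.87²]/(8+58−2) = 46.5288
t = (40.9 − 48.2)/√[46.5288·(1/8 + 1/58)] = -2.84
df = n₁ + n₂ − 2 = 64
p-value = P(T ≤ -2.84) ≈ 0.003
Since p ≈ 0.003 < α = 0.05, reject H0; the data support H1.

-2.84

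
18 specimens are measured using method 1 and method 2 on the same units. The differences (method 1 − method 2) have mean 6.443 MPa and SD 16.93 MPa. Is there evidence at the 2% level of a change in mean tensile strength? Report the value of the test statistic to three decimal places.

H0: μ_d = 0; H1: μ_d ≠ 0 (paired t-test on the differences, two-sided).
t = d̄/(s_d/√n) = 6.443/(16.93/√18) = 1.615
df = n − 1 = 17
Two-sided p-value ≈ 0.1248
Since p ≈ 0.1248 > α = 0.02, fail to reject H0; the data do not provide sufficient evidence against H0.

1.615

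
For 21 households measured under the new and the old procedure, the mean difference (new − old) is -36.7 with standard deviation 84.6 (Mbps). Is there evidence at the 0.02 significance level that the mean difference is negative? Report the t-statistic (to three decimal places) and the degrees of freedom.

t = -1.988, df = 20

H0: μ_d = 0; H1: μ_d < 0 (paired t-test on the differences, left-tailed).
t = d̄/(s_d/√n) = -36.7/(84.6/√21) = -1.988
df = n − 1 = 20
p-value = P(T ≤ -1.988) ≈ 0.030
Since p ≈ 0.030 > α = 0.02, fail to reject H0; the evidence is not statistically significant.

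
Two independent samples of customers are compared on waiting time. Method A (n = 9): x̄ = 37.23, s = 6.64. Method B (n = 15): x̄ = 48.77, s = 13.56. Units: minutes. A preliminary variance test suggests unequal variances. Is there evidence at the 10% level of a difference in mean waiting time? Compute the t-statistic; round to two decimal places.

-2.79

Let group 1 = method A, group 2 = method B. H0: μ_1 = μ_2; H1: μ_1 ≠ μ_2 (Welch's two-sample t-test, two-sided).
t = (x̄_1 − x̄_2)/√(s_1²/n_1 + s_2²/n_2) = (37.23 − 48.77)/√(6.64²/9 + 13.56²/15) = -2.79
Welch–Satterthwaite df ≈ 21.43
Two-sided p-value ≈ 0.011
Since p ≈ 0.011 < α = 0.1, reject H0; the data support H1.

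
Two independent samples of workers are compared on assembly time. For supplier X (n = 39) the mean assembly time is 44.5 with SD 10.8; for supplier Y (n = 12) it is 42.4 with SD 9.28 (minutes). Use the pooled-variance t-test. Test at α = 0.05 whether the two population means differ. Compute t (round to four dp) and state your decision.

Let group 1 = supplier X, group 2 = supplier Y. H0: μ_1 = μ_2; H1: μ_1 ≠ μ_2 (two-sample pooled-variance t-test, two-sided).
s_p² = [(39−1)·10.8² + (12−1)·9.28²]/(39+12−2) = 109.788
t = (44.5 − 42.4)/√[109.788·(1/39 + 1/12)] = 0.6071
df = n₁ + n₂ − 2 = 49
Two-sided p-value ≈ 0.547
Since p ≈ 0.547 > α = 0.05, fail to reject H0; the data do not provide sufficient evidence against H0.

t = 0.6071; fail to reject H0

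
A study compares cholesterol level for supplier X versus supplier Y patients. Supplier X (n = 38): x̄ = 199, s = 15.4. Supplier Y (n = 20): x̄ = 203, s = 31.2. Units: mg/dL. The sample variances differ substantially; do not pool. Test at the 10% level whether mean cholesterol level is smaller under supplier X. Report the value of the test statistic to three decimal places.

Let group 1 = supplier X, group 2 = supplier Y. H0: μ_1 = μ_2; H1: μ_1 < μ_2 (Welch's two-sample t-test, left-tailed).
t = (x̄_1 − x̄_2)/√(s_1²/n_1 + s_2²/n_2) = (199 − 203)/√(15.4²/38 + 31.2²/20) = -0.540
Welch–Satterthwaite df ≈ 23.98
p-value = P(T ≤ -0.540) ≈ 0.2972
Since p ≈ 0.2972 > α = 0.1, fail to reject H0; the data do not provide sufficient evidence against H0.

-0.540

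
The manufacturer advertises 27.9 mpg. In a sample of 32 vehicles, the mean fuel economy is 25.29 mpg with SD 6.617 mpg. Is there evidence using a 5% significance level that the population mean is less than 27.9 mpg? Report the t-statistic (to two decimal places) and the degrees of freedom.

t = -2.23, df = 31

H0: μ = 27.9; H1: μ < 27.9 (one-sample t-test, left-tailed).
t = (x̄ − μ₀)/(s/√n) = (25.29 − 27.9)/(6.617/√32) = -2.23
df = n − 1 = 31
p-value = P(T ≤ -2.23) ≈ 0.017
Since p ≈ 0.017 < α = 0.05, reject H0; the evidence is statistically significant.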